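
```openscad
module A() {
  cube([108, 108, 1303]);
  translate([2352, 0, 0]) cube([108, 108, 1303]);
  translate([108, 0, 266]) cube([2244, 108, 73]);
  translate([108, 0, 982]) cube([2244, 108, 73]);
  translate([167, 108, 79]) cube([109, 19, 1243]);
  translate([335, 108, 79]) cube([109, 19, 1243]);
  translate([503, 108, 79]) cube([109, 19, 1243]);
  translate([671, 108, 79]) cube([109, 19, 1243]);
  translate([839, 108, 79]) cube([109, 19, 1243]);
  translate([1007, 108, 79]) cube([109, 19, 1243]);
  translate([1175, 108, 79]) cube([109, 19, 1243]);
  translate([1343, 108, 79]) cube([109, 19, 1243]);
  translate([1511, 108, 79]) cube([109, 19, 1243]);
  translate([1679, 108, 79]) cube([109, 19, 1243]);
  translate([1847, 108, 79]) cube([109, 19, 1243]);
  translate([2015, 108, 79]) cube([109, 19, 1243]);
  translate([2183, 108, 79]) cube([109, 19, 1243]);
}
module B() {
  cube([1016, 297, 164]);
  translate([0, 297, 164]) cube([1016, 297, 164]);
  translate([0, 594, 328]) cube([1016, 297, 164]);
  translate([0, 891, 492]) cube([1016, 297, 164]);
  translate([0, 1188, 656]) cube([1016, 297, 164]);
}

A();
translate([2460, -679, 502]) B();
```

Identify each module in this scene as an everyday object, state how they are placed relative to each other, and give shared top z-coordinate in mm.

A is a fence section. B is a staircase. The staircase is beside the fence section with their tops flush at z = 1322. The shared top z-coordinate is 1322 mm.

Both tops at z = 1322 mm.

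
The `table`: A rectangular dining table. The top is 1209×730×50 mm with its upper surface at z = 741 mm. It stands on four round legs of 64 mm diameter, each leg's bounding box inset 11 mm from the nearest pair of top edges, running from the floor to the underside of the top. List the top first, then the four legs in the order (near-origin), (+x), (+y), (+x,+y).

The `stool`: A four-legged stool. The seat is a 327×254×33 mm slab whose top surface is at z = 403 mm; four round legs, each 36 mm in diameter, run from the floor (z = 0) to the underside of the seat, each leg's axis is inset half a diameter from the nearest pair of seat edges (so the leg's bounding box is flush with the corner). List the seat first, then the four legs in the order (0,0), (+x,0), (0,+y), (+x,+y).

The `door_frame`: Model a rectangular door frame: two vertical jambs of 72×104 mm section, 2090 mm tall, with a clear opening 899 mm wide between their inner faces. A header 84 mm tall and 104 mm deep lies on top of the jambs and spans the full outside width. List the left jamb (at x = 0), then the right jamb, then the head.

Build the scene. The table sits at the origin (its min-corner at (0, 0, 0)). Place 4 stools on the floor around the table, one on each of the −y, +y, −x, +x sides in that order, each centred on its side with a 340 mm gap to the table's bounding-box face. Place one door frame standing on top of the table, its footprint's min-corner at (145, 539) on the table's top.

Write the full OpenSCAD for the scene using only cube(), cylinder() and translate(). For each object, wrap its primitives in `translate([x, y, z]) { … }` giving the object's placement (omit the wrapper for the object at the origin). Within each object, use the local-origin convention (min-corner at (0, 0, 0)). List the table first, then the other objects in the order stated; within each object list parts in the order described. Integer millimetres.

translate([0, 0, 691]) cube([1209, 730, 50]);
translate([43, 43, 0]) cylinder(h = 691, r = 32);
translate([1166, 43, 0]) cylinder(h = 691, r = 32);
translate([43, 687, 0]) cylinder(h = 691, r = 32);
translate([1166, 687, 0]) cylinder(h = 691, r = 32);
translate([441, -594, 0]) {
  translate([0, 0, 370]) cube([327, 254, 33]);
  translate([18, 18, 0]) cylinder(h = 370, r = 18);
  translate([309, 18, 0]) cylinder(h = 370, r = 18);
  translate([18, 236, 0]) cylinder(h = 370, r = 18);
  translate([309, 236, 0]) cylinder(h = 370, r = 18);
}
translate([441, 1070, 0]) {
  translate([0, 0, 370]) cube([327, 254, 33]);
  translate([18, 18, 0]) cylinder(h = 370, r = 18);
  translate([309, 18, 0]) cylinder(h = 370, r = 18);
  translate([18, 236, 0]) cylinder(h = 370, r = 18);
  translate([309, 236, 0]) cylinder(h = 370, r = 18);
}
translate([-667, 238, 0]) {
  translate([0, 0, 370]) cube([327, 254, 33]);
  translate([18, 18, 0]) cylinder(h = 370, r = 18);
  translate([309, 18, 0]) cylinder(h = 370, r = 18);
  translate([18, 236, 0]) cylinder(h = 370, r = 18);
  translate([309, 236, 0]) cylinder(h = 370, r = 18);
}
translate([1549, 238, 0]) {
  translate([0, 0, 370]) cube([327, 254, 33]);
  translate([18, 18, 0]) cylinder(h = 370, r = 18);
  translate([309, 18, 0]) cylinder(h = 370, r = 18);
  translate([18, 236, 0]) cylinder(h = 370, r = 18);
  translate([309, 236, 0]) cylinder(h = 370, r = 18);
}
translate([145, 539, 741]) {
  cube([72, 104, 2090]);
  translate([971, 0, 0]) cube([72, 104, 2090]);
  translate([0, 0, 2090]) cube([1043, 104, 84]);
}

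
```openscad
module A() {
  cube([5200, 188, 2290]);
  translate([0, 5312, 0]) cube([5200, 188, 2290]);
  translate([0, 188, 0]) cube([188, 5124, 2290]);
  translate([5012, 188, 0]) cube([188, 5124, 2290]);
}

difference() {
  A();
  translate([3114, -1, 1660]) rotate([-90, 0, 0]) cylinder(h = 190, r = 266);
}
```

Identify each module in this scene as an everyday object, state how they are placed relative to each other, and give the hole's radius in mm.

A is a house frame. The house frame has a circular hole through its front wall. The hole's radius is 266 mm.

The subtracted cylinder has r = 266 mm.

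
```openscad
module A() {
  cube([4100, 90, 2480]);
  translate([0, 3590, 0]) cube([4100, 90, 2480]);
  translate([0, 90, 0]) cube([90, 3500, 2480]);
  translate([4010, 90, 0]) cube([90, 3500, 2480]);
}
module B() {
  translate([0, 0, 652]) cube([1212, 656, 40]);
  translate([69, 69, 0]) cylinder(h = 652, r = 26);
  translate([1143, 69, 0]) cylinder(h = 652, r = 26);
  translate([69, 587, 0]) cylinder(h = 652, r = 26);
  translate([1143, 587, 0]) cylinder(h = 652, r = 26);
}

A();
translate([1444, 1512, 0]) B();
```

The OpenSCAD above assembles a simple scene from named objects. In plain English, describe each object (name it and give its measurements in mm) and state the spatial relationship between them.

A is a box-shaped house frame (walls only): outside footprint 4100×3680 mm, wall height 2480 mm, wall thickness 90 mm. The two y-facing walls run the full x-width; the two x-facing walls fit between the inner faces of the y-facing walls.

B is a table with a 1212×656 mm rectangular top, 40 mm thick, top surface at z = 692 mm, supported by four round legs of 52 mm diameter, each leg's bounding box inset 43 mm from the nearest pair of top edges, running from the floor.

The table sits inside the house frame, centred.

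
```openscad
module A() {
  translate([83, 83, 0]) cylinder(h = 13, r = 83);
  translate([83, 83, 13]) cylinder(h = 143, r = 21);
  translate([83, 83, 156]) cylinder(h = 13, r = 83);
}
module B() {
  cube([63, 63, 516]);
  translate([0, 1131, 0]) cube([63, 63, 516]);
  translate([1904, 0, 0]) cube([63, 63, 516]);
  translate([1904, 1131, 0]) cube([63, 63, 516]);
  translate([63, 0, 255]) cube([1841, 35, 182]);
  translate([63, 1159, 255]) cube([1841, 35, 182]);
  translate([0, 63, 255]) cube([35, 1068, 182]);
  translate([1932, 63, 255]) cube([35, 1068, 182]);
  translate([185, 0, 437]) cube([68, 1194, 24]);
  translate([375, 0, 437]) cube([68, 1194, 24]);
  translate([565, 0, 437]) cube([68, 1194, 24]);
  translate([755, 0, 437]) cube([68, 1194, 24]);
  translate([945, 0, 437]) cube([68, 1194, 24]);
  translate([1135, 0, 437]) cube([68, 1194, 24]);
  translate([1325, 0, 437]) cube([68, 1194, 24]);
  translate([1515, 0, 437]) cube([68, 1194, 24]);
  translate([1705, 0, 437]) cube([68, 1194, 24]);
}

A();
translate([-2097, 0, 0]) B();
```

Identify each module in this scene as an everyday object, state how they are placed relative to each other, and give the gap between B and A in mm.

The bed frame's nearest face is 130 mm from the spool's −x face.

A is a spool. B is a bed frame. The bed frame is on the floor beside the spool on its −x side. The gap between the bed frame and the spool is 130 mm.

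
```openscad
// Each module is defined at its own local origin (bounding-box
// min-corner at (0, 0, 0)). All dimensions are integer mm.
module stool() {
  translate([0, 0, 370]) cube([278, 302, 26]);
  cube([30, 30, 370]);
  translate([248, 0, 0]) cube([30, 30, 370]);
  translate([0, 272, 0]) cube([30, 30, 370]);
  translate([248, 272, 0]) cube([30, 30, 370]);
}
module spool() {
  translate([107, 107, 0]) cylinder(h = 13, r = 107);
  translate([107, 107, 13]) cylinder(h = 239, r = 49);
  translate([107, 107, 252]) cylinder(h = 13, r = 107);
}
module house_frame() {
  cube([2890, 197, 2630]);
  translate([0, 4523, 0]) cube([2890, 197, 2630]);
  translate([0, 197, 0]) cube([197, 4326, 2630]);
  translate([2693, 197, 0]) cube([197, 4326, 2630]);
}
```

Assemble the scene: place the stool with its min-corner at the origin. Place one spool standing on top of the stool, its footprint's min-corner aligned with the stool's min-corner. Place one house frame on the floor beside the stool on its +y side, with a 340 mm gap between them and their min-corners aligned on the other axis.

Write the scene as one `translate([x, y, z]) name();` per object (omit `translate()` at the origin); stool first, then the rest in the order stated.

stool();
translate([0, 0, 396]) spool();
translate([0, 642, 0]) house_frame();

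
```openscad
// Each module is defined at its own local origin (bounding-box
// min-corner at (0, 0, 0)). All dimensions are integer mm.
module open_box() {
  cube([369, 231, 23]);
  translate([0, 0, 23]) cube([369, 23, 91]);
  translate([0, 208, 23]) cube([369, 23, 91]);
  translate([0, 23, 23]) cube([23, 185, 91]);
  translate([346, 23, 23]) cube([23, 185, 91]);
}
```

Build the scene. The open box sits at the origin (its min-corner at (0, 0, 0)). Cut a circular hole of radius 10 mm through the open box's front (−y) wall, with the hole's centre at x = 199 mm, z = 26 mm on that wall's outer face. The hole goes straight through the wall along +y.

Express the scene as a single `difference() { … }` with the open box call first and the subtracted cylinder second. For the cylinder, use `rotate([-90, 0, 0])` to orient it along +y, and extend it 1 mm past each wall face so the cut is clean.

difference() {
  open_box();
  translate([199, -1, 26]) rotate([-90, 0, 0]) cylinder(h = 25, r = 10);
}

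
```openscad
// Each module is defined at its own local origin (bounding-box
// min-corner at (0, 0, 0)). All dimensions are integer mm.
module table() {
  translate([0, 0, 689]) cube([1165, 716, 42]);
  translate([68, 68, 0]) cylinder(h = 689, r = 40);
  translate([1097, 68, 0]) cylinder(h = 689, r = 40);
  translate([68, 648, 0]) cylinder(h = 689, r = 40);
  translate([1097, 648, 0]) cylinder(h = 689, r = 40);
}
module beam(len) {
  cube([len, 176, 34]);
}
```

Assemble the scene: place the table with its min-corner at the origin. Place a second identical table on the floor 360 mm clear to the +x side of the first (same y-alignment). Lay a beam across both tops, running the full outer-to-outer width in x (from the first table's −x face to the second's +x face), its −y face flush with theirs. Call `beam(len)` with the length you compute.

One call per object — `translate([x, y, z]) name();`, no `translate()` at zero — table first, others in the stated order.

table();
translate([1525, 0, 0]) table();
translate([0, 0, 731]) beam(2690);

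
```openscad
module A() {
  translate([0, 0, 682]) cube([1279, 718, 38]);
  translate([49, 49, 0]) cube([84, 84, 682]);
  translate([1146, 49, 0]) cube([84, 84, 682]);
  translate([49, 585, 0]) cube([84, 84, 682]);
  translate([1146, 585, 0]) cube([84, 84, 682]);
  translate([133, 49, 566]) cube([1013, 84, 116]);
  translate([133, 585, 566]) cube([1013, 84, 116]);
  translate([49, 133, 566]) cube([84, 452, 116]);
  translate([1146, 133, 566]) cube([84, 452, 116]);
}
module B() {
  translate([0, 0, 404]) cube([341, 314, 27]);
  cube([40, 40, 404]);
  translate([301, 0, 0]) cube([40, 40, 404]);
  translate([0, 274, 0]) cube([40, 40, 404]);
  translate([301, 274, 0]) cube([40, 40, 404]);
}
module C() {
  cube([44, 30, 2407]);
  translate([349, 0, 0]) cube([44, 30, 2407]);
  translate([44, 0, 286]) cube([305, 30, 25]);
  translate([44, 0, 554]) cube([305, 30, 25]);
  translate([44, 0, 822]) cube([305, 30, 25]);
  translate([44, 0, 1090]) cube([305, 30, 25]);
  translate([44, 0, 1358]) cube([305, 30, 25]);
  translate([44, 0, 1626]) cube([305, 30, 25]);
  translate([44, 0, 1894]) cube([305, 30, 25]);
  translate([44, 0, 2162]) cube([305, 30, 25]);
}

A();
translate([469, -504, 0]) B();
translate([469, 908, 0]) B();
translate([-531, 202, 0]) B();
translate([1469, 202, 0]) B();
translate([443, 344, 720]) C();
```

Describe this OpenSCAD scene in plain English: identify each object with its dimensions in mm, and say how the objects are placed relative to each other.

A is a table: top 1279 mm (x) × 718 mm (y), 38 mm thick, upper face at z = 720 mm, on four 84×84 mm square legs, each inset 49 mm from the nearest pair of top edges, running from z = 0 to the bottom of the top. Four apron rails, 84 mm thick and 116 mm tall, run between adjacent legs with their top edges flush with the underside of the top and their outer faces flush with the legs' outer faces.

B is a four-legged stool. The seat is 341×314 mm, 27 mm thick, top at z = 431 mm. It stands on four square legs, each 40×40 mm in cross-section, from z = 0 to the seat underside, each flush with a corner of the seat.

C is a wooden ladder with two side rails of 44×30 mm section and 2407 mm height, set 393 mm apart overall. Between them run 8 rectangular rungs (30 mm deep, 25 mm thick), front faces flush with the rails' −y face. The bottom of the first rung is 286 mm above the floor and each subsequent rung is 268 mm higher than the one below.

Four stools sit around the table at the −y, +y, −x, +x sides. The ladder is on top of the table, centred.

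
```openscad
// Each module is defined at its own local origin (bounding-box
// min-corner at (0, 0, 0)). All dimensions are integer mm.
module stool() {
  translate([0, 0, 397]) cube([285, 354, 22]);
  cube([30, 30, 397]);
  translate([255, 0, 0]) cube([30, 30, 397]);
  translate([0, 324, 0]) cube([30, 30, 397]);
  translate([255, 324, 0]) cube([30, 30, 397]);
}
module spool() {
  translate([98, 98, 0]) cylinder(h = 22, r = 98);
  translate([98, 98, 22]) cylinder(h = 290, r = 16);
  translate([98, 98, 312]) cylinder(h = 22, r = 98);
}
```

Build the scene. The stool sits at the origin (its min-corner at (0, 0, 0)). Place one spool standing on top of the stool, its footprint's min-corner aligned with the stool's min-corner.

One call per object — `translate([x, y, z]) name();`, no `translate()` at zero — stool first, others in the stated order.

stool();
translate([0, 0, 419]) spool();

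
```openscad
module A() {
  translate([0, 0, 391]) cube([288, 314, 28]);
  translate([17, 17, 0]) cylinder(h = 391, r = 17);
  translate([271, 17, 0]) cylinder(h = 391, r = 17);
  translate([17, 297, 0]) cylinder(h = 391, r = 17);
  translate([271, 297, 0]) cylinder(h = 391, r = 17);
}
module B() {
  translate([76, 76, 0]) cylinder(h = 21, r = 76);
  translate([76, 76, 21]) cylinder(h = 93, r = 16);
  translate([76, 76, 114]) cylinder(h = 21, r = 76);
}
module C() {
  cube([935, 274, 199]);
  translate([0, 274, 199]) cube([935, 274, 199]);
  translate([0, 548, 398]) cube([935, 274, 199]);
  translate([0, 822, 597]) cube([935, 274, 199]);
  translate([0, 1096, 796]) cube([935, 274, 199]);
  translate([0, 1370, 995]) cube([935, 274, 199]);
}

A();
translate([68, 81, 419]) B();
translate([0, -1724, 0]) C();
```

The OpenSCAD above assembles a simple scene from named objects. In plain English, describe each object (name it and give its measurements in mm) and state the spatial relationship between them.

A is a simple wooden stool: a rectangular seat 288 mm (x) by 314 mm (y), 28 mm thick, top face at z = 419 mm, on four round legs, each 34 mm in diameter. The legs rest on z = 0, each leg's axis is inset half a diameter from the nearest pair of seat edges (so the leg's bounding box is flush with the corner).

B is a spool: two coaxial disc flanges of radius 76 mm and thickness 21 mm, joined by a core cylinder of radius 16 mm and height 93 mm. The lower flange rests on z = 0 and the three cylinders share a vertical axis.

C is a run of 6 identical solid stair steps. Each tread is 935×274 mm and each step block is 199 mm high. Step 1 rests on the floor; step k is offset from step 1 by (k−1)×274 mm in y and (k−1)×199 mm in z.

The spool is on top of the stool, centred. The staircase is on the floor beside the stool on its −y side.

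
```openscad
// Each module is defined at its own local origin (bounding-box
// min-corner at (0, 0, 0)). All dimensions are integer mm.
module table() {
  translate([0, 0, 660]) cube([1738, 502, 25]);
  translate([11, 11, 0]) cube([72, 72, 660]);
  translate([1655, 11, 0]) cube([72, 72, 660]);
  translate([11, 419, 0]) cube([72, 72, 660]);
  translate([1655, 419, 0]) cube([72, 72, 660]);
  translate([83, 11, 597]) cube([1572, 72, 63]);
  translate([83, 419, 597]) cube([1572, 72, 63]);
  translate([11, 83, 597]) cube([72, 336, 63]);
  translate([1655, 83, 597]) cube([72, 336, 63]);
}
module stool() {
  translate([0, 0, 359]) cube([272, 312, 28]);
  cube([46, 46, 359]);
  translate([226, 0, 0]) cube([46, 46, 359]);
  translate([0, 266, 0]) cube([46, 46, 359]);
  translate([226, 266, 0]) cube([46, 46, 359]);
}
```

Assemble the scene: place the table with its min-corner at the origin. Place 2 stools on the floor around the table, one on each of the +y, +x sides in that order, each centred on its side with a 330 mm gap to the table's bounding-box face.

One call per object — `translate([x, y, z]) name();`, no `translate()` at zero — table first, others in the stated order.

table();
translate([733, 832, 0]) stool();
translate([2068, 95, 0]) stool();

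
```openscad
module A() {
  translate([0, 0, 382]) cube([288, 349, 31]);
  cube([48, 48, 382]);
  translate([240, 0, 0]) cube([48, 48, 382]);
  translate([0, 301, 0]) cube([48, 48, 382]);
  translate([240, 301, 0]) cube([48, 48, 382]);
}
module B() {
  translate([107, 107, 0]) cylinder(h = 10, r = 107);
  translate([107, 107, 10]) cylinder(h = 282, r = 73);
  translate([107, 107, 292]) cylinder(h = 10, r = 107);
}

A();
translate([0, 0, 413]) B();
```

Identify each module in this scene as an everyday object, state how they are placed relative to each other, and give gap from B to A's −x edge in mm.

The spool's min-x is at 0; the stool's min-x is 0; gap = 0 mm.

A is a stool. B is a spool. The spool is on top of the stool. The gap from the spool to the stool's −x edge is 0 mm.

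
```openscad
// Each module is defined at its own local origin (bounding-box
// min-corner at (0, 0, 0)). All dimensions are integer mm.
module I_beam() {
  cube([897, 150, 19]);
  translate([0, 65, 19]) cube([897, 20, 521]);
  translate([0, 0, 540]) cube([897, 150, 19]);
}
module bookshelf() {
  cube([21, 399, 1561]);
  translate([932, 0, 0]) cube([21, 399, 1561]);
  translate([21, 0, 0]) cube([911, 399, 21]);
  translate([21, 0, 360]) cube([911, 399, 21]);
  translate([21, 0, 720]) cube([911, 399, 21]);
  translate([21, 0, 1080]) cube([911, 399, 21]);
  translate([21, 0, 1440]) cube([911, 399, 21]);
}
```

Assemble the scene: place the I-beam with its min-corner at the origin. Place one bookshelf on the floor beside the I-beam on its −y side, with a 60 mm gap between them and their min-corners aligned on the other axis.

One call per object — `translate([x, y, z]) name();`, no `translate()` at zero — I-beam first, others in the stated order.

I_beam();
translate([0, -459, 0]) bookshelf();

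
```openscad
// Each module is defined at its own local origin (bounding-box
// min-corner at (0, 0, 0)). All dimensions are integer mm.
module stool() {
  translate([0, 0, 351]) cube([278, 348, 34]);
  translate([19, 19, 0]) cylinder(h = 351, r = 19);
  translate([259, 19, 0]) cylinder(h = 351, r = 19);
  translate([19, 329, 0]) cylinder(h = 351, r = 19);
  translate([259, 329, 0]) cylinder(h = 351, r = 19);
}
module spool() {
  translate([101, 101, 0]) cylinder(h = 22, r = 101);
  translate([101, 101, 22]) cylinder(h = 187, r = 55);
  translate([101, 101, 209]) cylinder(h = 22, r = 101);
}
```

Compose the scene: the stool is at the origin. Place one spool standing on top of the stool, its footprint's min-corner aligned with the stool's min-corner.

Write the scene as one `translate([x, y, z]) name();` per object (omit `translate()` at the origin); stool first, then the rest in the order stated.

stool();
translate([0, 0, 385]) spool();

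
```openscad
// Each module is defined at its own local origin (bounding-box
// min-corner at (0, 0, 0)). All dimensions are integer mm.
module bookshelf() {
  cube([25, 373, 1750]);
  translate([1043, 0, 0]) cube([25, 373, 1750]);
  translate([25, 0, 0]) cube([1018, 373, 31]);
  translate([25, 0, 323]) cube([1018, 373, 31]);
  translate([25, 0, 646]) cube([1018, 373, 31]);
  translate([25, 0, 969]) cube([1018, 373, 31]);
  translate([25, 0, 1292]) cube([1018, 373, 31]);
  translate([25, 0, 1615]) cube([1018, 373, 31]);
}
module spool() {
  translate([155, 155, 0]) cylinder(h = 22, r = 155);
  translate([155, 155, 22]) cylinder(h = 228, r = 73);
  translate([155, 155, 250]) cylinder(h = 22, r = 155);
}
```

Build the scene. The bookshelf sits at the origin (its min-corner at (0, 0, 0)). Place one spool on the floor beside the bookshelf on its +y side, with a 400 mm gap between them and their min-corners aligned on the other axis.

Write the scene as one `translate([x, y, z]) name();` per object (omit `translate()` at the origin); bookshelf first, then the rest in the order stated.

bookshelf();
translate([0, 773, 0]) spool();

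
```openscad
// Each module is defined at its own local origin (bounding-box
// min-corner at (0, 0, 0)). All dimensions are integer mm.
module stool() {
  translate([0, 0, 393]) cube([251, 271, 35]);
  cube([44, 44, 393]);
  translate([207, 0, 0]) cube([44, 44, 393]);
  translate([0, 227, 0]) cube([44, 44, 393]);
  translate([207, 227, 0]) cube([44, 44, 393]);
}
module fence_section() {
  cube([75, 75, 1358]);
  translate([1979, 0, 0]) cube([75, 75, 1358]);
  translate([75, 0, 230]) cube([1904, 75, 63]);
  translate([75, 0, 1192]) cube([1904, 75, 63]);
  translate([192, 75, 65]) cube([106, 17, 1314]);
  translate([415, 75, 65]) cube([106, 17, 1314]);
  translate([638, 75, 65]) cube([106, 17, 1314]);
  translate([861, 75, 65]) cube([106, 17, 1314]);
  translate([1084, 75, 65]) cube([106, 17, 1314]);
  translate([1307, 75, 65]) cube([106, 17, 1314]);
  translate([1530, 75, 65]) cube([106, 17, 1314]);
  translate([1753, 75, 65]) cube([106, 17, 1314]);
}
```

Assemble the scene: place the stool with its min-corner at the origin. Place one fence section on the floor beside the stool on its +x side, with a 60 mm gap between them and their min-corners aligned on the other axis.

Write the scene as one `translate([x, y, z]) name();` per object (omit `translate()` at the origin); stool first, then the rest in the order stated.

stool();
translate([311, 0, 0]) fence_section();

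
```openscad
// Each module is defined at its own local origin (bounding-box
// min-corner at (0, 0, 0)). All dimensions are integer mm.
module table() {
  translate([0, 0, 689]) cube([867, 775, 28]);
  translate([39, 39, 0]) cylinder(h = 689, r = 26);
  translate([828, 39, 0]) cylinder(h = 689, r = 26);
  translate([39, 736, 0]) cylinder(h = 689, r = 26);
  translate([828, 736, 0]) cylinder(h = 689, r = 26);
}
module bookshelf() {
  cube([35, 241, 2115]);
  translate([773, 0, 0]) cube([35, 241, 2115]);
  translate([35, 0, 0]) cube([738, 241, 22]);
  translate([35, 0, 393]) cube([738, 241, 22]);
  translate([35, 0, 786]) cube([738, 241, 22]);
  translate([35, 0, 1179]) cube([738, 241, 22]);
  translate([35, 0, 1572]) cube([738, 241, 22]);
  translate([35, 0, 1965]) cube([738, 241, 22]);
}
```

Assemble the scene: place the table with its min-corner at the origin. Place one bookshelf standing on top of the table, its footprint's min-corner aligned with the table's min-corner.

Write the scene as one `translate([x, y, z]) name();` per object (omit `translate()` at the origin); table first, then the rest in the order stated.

table();
translate([0, 0, 717]) bookshelf();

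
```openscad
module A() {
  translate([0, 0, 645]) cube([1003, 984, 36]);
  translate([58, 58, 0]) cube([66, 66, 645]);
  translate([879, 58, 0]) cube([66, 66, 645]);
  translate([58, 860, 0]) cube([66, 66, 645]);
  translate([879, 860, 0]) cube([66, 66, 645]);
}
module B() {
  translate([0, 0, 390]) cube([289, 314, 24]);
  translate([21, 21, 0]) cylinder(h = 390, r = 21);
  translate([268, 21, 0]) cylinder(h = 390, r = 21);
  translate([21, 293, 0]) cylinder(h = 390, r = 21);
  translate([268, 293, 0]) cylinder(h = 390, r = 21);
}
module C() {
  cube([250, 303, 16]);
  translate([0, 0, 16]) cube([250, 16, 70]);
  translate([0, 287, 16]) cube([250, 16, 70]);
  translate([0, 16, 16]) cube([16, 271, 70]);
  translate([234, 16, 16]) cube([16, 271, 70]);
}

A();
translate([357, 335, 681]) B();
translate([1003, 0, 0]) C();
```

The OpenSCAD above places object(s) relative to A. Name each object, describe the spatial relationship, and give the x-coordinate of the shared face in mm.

A is a table. B is a stool. C is an open box. The stool is on top of the table, centred. The open box is against the table's +x side, with their −y faces flush. The x-coordinate of the shared face is 1003 mm.

The table's +x face and the open box's −x face are both at x = 1003 mm.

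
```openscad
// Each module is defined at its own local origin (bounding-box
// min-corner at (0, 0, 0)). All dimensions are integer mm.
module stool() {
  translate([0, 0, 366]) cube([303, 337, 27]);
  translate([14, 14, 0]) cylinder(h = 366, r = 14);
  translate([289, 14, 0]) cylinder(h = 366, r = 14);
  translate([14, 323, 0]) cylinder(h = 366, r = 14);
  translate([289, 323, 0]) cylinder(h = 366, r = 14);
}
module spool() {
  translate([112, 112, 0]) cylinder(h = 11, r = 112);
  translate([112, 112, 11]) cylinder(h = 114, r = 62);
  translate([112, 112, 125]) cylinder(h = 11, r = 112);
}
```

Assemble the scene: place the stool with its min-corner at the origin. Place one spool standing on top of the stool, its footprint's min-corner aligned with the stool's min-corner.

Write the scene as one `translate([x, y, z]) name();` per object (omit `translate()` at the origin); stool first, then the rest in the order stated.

stool();
translate([0, 0, 393]) spool();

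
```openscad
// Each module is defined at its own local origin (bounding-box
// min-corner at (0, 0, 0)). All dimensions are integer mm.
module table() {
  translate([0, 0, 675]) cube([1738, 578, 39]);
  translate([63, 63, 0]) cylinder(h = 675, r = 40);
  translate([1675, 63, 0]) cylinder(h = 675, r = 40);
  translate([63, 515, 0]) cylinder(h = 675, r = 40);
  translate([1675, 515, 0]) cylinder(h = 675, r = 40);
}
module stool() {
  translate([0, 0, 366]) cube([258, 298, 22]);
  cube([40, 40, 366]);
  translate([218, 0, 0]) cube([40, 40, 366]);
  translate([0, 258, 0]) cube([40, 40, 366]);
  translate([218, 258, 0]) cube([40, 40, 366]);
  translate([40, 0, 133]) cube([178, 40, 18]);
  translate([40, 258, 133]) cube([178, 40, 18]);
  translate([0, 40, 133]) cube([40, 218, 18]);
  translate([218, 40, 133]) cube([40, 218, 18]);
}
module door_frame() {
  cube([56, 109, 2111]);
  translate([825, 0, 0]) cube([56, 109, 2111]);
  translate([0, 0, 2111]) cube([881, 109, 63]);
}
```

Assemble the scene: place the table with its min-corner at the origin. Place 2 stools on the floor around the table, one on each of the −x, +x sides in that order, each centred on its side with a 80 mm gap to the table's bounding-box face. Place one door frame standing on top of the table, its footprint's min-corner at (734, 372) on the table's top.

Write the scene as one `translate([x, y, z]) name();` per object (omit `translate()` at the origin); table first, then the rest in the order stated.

table();
translate([-338, 140, 0]) stool();
translate([1818, 140, 0]) stool();
translate([734, 372, 714]) door_frame();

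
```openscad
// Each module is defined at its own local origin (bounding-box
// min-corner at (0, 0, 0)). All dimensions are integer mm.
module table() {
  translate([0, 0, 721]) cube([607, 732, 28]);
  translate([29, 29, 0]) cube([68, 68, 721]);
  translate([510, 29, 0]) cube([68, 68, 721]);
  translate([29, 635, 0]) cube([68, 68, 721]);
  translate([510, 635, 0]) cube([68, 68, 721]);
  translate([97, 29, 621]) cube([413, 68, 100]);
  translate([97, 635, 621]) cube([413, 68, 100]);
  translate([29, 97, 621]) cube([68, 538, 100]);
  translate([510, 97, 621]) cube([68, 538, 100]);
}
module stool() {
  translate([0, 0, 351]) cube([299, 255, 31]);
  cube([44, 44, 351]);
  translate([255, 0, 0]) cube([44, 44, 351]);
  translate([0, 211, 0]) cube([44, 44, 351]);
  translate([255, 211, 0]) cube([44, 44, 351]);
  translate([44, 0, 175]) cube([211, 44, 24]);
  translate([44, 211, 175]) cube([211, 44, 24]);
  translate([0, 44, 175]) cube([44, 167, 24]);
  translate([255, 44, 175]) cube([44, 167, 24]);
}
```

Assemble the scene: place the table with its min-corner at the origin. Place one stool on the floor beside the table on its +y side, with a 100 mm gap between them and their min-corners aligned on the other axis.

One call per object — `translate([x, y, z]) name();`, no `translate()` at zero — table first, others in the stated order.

table();
translate([0, 832, 0]) stool();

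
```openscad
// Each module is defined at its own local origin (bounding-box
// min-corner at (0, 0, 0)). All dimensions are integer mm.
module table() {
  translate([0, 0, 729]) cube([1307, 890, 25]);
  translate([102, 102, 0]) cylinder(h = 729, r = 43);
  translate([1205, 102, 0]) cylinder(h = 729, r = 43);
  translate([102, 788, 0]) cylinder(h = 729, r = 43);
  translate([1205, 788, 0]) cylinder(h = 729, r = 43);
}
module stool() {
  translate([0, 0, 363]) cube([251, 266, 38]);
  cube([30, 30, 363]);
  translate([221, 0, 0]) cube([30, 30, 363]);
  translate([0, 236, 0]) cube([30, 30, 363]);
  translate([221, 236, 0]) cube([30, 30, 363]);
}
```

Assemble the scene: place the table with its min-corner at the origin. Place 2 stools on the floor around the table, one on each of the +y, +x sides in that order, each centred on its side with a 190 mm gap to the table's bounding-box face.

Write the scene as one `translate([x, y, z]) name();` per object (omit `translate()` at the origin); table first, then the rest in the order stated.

table();
translate([528, 1080, 0]) stool();
translate([1497, 312, 0]) stool();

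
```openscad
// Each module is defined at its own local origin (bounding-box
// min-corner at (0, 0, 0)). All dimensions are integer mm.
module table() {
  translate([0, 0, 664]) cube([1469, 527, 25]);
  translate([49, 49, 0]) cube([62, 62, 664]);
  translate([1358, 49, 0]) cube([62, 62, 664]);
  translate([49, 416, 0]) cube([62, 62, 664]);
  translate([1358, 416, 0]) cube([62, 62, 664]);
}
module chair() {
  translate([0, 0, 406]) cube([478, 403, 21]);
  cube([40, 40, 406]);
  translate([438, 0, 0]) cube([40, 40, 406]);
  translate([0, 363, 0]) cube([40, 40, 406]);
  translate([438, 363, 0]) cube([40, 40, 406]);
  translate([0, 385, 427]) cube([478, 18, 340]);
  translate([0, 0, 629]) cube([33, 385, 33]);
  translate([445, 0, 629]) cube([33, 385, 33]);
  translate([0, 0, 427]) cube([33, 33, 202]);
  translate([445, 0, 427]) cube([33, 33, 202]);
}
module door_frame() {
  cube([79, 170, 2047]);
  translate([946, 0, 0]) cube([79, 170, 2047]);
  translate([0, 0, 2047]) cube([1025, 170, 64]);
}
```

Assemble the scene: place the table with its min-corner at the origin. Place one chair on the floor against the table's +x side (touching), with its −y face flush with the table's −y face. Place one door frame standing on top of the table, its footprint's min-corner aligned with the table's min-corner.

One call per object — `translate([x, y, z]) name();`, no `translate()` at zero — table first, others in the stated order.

table();
translate([1469, 0, 0]) chair();
translate([0, 0, 689]) door_frame();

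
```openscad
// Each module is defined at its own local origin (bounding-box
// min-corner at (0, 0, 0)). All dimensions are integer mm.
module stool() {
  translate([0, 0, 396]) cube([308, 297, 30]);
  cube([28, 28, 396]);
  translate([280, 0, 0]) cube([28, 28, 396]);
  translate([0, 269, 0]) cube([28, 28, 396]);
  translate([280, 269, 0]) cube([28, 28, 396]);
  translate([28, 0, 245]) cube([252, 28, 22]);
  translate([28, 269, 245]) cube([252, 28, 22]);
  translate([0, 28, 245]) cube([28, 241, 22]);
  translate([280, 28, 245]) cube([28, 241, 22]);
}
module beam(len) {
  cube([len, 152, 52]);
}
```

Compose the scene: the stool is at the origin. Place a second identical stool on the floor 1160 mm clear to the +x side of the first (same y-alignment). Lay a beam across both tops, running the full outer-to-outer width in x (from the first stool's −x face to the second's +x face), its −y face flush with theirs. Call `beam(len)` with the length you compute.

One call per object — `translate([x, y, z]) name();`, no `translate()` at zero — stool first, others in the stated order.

stool();
translate([1468, 0, 0]) stool();
translate([0, 0, 426]) beam(1776);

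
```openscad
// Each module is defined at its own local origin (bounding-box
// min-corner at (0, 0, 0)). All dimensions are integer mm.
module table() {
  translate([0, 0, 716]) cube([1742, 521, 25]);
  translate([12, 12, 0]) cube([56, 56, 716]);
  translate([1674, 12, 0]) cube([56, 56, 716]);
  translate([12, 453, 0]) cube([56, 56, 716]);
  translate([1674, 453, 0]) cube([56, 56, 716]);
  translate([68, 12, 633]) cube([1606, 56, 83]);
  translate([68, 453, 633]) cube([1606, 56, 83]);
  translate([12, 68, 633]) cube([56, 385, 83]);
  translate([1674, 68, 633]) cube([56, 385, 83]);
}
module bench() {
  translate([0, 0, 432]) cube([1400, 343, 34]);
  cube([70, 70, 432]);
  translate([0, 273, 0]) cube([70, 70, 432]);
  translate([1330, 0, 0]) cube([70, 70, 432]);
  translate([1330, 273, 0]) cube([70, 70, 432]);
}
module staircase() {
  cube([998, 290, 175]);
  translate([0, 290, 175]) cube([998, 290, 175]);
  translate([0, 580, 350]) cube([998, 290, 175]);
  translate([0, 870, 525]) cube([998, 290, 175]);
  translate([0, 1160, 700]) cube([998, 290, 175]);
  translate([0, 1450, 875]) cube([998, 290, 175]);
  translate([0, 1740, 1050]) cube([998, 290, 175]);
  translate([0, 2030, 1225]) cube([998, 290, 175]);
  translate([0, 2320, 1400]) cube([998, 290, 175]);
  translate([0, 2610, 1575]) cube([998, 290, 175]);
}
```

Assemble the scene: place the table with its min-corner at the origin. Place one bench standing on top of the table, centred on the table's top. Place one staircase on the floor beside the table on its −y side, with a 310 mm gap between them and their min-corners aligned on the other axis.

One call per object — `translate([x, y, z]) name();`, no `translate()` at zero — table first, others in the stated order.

table();
translate([171, 89, 741]) bench();
translate([0, -3210, 0]) staircase();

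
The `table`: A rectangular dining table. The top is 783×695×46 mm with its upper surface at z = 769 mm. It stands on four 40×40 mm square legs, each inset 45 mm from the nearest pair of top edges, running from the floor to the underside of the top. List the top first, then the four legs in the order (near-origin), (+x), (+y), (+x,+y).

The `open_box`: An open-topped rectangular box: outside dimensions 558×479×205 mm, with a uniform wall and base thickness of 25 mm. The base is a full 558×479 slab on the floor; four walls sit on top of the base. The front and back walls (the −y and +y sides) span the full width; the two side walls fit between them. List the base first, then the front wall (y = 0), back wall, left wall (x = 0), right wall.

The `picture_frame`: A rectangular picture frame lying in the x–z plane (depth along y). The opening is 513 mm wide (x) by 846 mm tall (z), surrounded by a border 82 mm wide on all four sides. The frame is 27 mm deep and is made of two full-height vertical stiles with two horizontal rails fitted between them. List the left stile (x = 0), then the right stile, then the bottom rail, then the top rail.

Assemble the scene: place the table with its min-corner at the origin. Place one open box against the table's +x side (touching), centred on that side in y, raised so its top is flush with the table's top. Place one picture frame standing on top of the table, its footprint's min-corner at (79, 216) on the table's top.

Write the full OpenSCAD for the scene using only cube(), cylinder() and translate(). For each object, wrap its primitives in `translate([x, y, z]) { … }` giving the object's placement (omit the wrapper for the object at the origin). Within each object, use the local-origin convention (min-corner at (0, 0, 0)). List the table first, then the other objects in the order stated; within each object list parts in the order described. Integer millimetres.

translate([0, 0, 723]) cube([783, 695, 46]);
translate([45, 45, 0]) cube([40, 40, 723]);
translate([698, 45, 0]) cube([40, 40, 723]);
translate([45, 610, 0]) cube([40, 40, 723]);
translate([698, 610, 0]) cube([40, 40, 723]);
translate([783, 108, 564]) {
  cube([558, 479, 25]);
  translate([0, 0, 25]) cube([558, 25, 180]);
  translate([0, 454, 25]) cube([558, 25, 180]);
  translate([0, 25, 25]) cube([25, 429, 180]);
  translate([533, 25, 25]) cube([25, 429, 180]);
}
translate([79, 216, 769]) {
  cube([82, 27, 1010]);
  translate([595, 0, 0]) cube([82, 27, 1010]);
  translate([82, 0, 0]) cube([513, 27, 82]);
  translate([82, 0, 928]) cube([513, 27, 82]);
}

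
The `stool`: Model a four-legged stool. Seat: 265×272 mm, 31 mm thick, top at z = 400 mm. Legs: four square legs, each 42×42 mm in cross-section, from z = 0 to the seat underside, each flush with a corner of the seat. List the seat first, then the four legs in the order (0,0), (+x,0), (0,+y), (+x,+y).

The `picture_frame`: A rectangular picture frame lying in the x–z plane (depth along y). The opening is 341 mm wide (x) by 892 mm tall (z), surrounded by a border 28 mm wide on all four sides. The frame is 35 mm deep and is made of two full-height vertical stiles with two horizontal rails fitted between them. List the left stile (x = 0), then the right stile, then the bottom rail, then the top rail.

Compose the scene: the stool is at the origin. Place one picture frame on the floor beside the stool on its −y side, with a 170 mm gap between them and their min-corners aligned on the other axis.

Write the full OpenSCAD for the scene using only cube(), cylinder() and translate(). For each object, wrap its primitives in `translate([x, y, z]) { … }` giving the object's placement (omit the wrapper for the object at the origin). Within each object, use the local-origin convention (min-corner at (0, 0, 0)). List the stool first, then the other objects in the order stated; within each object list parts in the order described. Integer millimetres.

translate([0, 0, 369]) cube([265, 272, 31]);
cube([42, 42, 369]);
translate([223, 0, 0]) cube([42, 42, 369]);
translate([0, 230, 0]) cube([42, 42, 369]);
translate([223, 230, 0]) cube([42, 42, 369]);
translate([0, -205, 0]) {
  cube([28, 35, 948]);
  translate([369, 0, 0]) cube([28, 35, 948]);
  translate([28, 0, 0]) cube([341, 35, 28]);
  translate([28, 0, 920]) cube([341, 35, 28]);
}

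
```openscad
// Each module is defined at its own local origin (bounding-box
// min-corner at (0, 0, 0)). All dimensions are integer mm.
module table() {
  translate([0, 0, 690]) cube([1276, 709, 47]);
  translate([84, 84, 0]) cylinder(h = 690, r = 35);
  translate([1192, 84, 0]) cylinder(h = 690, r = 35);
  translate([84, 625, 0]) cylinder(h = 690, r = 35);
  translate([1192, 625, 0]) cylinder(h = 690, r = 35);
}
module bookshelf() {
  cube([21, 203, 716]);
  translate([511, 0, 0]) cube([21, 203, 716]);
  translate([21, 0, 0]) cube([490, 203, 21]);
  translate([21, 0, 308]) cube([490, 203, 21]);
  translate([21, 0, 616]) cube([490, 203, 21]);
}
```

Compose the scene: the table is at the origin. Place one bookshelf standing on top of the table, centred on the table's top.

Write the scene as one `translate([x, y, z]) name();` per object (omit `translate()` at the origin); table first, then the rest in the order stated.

table();
translate([372, 253, 737]) bookshelf();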